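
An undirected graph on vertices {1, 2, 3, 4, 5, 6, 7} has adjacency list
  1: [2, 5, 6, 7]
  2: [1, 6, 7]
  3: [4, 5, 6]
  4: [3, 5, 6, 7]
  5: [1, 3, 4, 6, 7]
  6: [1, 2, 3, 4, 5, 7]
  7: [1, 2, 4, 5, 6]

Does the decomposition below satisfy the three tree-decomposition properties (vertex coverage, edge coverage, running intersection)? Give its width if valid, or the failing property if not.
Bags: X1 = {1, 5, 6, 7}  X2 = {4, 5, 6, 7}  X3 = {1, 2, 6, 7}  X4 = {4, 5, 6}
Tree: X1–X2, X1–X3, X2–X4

No — vertex 3 appears in no bag.

A tree decomposition must satisfy three properties: every vertex lies in some bag; for every edge, both endpoints lie together in some bag; and for every vertex, the bags containing it form a connected subtree. Here vertex 3 appears in no bag, so the decomposition is invalid.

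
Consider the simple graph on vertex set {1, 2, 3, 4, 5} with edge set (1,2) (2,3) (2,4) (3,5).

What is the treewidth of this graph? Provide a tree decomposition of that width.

Treewidth 1.
One such decomposition:
Bags: B1 = {2, 3}  B2 = {2, 4}  B3 = {3, 5}  B4 = {1, 2}
Tree: B1–B2, B1–B3, B2–B4

The largest bag has 2 vertices, giving width 1; this decomposition certifies tw(G) ≤ 1. Since G has at least one edge (e.g. 2–3), it is not an edgeless graph, so tw(G) ≥ 1. Combining the bounds, tw(G) = 1.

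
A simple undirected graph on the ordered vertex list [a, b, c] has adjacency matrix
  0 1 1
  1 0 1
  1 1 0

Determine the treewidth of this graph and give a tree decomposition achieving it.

A single bag containing all 3 vertices is trivially a valid decomposition of width 2. Conversely, {a, b, c} is a clique of size 3, and the vertices of any clique must share a bag in every tree decomposition; so some bag has ≥ 3 vertices and tw(G) ≥ 2. Hence tw(G) = 2 exactly.

Treewidth 2.
Bags: B1 = {a, b, c}
Tree: (single bag)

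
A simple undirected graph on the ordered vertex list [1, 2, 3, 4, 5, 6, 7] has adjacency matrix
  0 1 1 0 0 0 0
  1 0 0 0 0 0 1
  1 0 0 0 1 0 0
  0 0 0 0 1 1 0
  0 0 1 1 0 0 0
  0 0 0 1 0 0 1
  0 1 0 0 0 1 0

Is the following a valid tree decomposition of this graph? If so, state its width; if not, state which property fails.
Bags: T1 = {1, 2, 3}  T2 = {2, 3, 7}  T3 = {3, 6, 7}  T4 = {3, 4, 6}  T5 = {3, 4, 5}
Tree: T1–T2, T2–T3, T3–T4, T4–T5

Yes; width 2.

Checking the three conditions: (i) the bags cover all of {1, 2, 3, 4, 5, 6, 7}; (ii) for each edge, some bag contains both endpoints; (iii) the bags containing any fixed vertex form a subtree. All hold, so the decomposition is valid with width 3 − 1 = 2.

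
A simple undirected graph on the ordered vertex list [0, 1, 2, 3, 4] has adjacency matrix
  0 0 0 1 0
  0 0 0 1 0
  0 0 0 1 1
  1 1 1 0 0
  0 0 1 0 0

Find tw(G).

1

A width-1 tree decomposition is:
Bags: B1 = {1, 3}  B2 = {2, 3}  B3 = {2, 4}  B4 = {0, 3}
Tree: B1–B2, B2–B3, B2–B4
Every bag has size at most 2, so the width is 2 − 1 = 1 and tw(G) ≤ 1. G has an edge, so its treewidth is at least 1. The upper and lower bounds meet at 1, so that is the treewidth.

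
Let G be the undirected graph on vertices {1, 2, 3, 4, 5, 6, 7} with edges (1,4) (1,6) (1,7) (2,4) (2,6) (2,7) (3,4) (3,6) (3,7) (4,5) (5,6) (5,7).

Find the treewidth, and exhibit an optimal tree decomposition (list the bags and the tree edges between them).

Treewidth 3.
Bags: B1 = {1, 4, 6, 7}  B2 = {2, 4, 6, 7}  B3 = {4, 5, 6, 7}  B4 = {3, 4, 6, 7}
Tree: B1–B2, B2–B3, B3–B4

The largest bag has 4 vertices, giving width 3; this decomposition certifies tw(G) ≤ 3. For the lower bound: the 4 vertex sets {1,6}, {2,4}, {7}, {5} are disjoint, each induces a connected subgraph, and every pair is joined by at least one edge of G. Contracting each set to a single vertex therefore yields K_{4} as a minor, and since treewidth is minor-monotone, tw(G) ≥ tw(K_{4}) = 3. Combining the bounds, tw(G) = 3.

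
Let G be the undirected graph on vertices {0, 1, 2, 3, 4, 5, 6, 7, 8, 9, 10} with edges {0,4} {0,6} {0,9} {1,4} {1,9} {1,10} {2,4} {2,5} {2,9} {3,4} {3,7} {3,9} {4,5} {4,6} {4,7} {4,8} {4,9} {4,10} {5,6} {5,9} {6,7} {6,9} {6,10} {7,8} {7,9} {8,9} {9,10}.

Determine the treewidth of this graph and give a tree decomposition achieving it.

Treewidth 3.
One optimal decomposition is:
Bags: B1 = {4, 6, 7, 9}  B2 = {4, 7, 8, 9}  B3 = {3, 4, 7, 9}  B4 = {4, 6, 9, 10}  B5 = {0, 4, 6, 9}  B6 = {4, 5, 6, 9}  B7 = {1, 4, 9, 10}  B8 = {2, 4, 5, 9}
Tree: B1–B2, B1–B3, B1–B4, B1–B5, B4–B6, B4–B7, B6–B8

Every bag has size at most 4, so the width is 4 − 1 = 3 and tw(G) ≤ 3. On the other hand G contains the 4-clique {1, 4, 9, 10}. A clique must lie in a single bag of any decomposition, so no decomposition can have width below 3. Therefore the treewidth is 3.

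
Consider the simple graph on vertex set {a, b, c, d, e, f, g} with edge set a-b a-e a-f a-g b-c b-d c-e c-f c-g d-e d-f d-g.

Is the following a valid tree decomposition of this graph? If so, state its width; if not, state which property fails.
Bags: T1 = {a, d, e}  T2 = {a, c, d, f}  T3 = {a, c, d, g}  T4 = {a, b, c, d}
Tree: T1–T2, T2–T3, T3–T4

A tree decomposition must satisfy three properties: every vertex lies in some bag; for every edge, both endpoints lie together in some bag; and for every vertex, the bags containing it form a connected subtree. Here edge (c,e) lies in no bag, so the decomposition is invalid.

No — edge (c,e) lies in no bag.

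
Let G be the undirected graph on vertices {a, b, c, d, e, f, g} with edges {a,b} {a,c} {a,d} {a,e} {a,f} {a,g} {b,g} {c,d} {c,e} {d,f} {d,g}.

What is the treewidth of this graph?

A width-2 tree decomposition is:
Bags: B1 = {a, c, d}  B2 = {a, d, g}  B3 = {a, b, g}  B4 = {a, d, f}  B5 = {a, c, e}
Tree: B1–B2, B2–B3, B2–B4, B1–B5
Each bag holds 3 vertices, so the decomposition has width 2, which upper-bounds the treewidth. Conversely, {a, d, g} is a clique of size 3, and the vertices of any clique must share a bag in every tree decomposition; so some bag has ≥ 3 vertices and tw(G) ≥ 2. Combining the bounds, tw(G) = 2.

2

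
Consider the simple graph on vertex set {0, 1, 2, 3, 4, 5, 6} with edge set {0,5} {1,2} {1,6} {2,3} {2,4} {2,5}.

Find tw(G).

A width-1 tree decomposition is:
Bags: B1 = {1, 2}  B2 = {2, 4}  B3 = {1, 6}  B4 = {2, 5}  B5 = {2, 3}  B6 = {0, 5}
Tree: B1–B2, B1–B3, B2–B4, B4–B5, B4–B6
Each bag holds 2 vertices, so the decomposition has width 1, which upper-bounds the treewidth. Since G has at least one edge (e.g. 1–2), it is not an edgeless graph, so tw(G) ≥ 1. Therefore the treewidth is 1.

1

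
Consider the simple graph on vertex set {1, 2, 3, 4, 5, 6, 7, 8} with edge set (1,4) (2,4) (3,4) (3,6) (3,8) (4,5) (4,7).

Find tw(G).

A width-1 tree decomposition is:
Bags: B1 = {2, 4}  B2 = {4, 7}  B3 = {4, 5}  B4 = {3, 4}  B5 = {3, 6}  B6 = {3, 8}  B7 = {1, 4}
Tree: B1–B2, B2–B3, B2–B4, B4–B5, B4–B6, B4–B7
The largest bag has 2 vertices, giving width 1; this decomposition certifies tw(G) ≤ 1. G has an edge, so its treewidth is at least 1. Therefore the treewidth is 1.

1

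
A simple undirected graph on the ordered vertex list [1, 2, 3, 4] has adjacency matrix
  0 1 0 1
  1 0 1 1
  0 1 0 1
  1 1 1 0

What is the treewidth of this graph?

2

A width-2 tree decomposition is:
Bags: B1 = {2, 3, 4}  B2 = {1, 2, 4}
Tree: B1–B2
Every bag has size at most 3, so the width is 3 − 1 = 2 and tw(G) ≤ 2. On the other hand G contains the 3-clique {1, 2, 4}. A clique must lie in a single bag of any decomposition, so no decomposition can have width below 2. Hence tw(G) = 2 exactly.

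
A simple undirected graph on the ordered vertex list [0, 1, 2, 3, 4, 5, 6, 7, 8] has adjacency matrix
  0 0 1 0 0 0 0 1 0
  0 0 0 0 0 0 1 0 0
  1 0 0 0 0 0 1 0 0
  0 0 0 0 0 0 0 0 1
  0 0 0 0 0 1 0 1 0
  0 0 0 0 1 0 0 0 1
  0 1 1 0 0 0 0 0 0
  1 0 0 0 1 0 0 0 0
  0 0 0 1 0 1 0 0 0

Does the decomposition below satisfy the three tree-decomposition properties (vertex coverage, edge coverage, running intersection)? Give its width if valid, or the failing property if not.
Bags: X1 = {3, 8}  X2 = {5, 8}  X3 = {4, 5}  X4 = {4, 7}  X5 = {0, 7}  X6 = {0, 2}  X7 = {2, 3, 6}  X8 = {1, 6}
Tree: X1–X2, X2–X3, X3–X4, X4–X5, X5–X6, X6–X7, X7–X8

No — bags containing vertex 3 are not connected in the tree.

A tree decomposition must satisfy three properties: every vertex lies in some bag; for every edge, both endpoints lie together in some bag; and for every vertex, the bags containing it form a connected subtree. Here bags containing vertex 3 are not connected in the tree, so the decomposition is invalid.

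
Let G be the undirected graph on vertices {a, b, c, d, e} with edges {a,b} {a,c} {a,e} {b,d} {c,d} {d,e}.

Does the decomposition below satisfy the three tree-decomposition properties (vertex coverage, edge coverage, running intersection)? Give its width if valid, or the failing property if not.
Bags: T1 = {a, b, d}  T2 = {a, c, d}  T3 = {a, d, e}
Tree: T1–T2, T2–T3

Yes; width 2.

Vertex coverage: the bags together contain {a, b, c, d, e}, the full vertex set. Edge coverage: each edge of G has both endpoints in at least one bag. Running intersection: for every vertex, the bags containing it form a connected subtree. All three properties hold, so this is a valid tree decomposition of width max|bag| − 1 = 2, and hence tw(G) ≤ 2.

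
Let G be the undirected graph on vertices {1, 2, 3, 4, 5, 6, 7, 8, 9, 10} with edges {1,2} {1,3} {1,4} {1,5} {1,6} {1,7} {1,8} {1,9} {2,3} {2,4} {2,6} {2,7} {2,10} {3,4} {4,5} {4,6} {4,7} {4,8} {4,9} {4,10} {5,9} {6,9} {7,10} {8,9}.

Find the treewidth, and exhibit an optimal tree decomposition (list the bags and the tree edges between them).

Every bag has size at most 4, so the width is 4 − 1 = 3 and tw(G) ≤ 3. For the lower bound, the 4 vertices {1, 4, 8, 9} are pairwise adjacent, and any tree decomposition puts a clique entirely inside one bag — forcing width ≥ 3. Hence tw(G) = 3 exactly.

Treewidth 3.
One optimal decomposition is:
Bags: B1 = {1, 2, 4, 7}  B2 = {1, 2, 4, 6}  B3 = {2, 4, 7, 10}  B4 = {1, 4, 6, 9}  B5 = {1, 2, 3, 4}  B6 = {1, 4, 5, 9}  B7 = {1, 4, 8, 9}
Tree: B1–B2, B1–B3, B2–B4, B1–B5, B4–B6, B6–B7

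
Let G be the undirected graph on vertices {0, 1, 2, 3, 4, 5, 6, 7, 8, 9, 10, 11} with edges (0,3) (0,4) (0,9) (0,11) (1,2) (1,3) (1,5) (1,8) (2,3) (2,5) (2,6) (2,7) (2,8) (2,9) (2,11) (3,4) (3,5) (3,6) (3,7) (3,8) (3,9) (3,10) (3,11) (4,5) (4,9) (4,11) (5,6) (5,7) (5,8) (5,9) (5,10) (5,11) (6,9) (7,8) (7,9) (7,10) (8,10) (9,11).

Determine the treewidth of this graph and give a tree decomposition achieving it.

Treewidth 4.
Bags: B1 = {3, 4, 5, 9, 11}  B2 = {2, 3, 5, 9, 11}  B3 = {2, 3, 5, 6, 9}  B4 = {2, 3, 5, 7, 9}  B5 = {0, 3, 4, 9, 11}  B6 = {2, 3, 5, 7, 8}  B7 = {1, 2, 3, 5, 8}  B8 = {3, 5, 7, 8, 10}
Tree: B1–B2, B2–B3, B2–B4, B1–B5, B4–B6, B6–B7, B6–B8

The largest bag has 5 vertices, giving width 4; this decomposition certifies tw(G) ≤ 4. On the other hand G contains the 5-clique {0, 3, 4, 9, 11}. A clique must lie in a single bag of any decomposition, so no decomposition can have width below 4. The upper and lower bounds meet at 4, so that is the treewidth.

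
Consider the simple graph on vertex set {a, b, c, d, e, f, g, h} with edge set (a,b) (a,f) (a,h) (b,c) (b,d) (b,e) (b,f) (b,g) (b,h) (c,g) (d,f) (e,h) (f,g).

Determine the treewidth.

2

A width-2 tree decomposition is:
Bags: B1 = {a, b, f}  B2 = {a, b, h}  B3 = {b, f, g}  B4 = {b, c, g}  B5 = {b, d, f}  B6 = {b, e, h}
Tree: B1–B2, B1–B3, B3–B4, B3–B5, B2–B6
The largest bag has 3 vertices, giving width 2; this decomposition certifies tw(G) ≤ 2. On the other hand G contains the 3-clique {b, e, h}. A clique must lie in a single bag of any decomposition, so no decomposition can have width below 2. Hence tw(G) = 2 exactly.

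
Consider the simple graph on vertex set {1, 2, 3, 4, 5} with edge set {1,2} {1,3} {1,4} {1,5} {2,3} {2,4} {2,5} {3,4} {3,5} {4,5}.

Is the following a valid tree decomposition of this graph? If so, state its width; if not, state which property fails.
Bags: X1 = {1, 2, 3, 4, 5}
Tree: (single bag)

Vertex coverage: the bags together contain {1, 2, 3, 4, 5}, the full vertex set. Edge coverage: each edge of G has both endpoints in at least one bag. Running intersection: for every vertex, the bags containing it form a connected subtree. All three properties hold, so this is a valid tree decomposition of width max|bag| − 1 = 4, and hence tw(G) ≤ 4.

Yes; width 4.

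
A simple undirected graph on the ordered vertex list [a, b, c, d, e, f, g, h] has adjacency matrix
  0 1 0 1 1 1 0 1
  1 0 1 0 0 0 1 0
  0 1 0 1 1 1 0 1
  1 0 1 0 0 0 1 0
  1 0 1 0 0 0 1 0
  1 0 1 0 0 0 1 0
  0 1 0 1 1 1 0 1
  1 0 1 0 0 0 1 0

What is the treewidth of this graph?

3

A width-3 tree decomposition is:
Bags: B1 = {a, c, f, g}  B2 = {a, c, e, g}  B3 = {a, b, c, g}  B4 = {a, c, d, g}  B5 = {a, c, g, h}
Tree: B1–B2, B2–B3, B3–B4, B4–B5
Each bag holds 4 vertices, so the decomposition has width 3, which upper-bounds the treewidth. For the lower bound: the 4 vertex sets {f,g}, {a,e}, {c}, {b} are disjoint, each induces a connected subgraph, and every pair is joined by at least one edge of G. Contracting each set to a single vertex therefore yields K_{4} as a minor, and since treewidth is minor-monotone, tw(G) ≥ tw(K_{4}) = 3. The upper and lower bounds meet at 3, so that is the treewidth.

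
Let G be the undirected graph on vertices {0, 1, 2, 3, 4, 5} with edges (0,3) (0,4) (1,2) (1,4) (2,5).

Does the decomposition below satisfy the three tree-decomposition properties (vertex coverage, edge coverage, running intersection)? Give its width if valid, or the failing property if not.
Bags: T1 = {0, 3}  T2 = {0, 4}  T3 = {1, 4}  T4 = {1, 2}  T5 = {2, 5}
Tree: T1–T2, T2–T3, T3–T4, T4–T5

Checking the three conditions: (i) the bags cover all of {0, 1, 2, 3, 4, 5}; (ii) for each edge, some bag contains both endpoints; (iii) the bags containing any fixed vertex form a subtree. All hold, so the decomposition is valid with width 2 − 1 = 1.

Yes; width 1.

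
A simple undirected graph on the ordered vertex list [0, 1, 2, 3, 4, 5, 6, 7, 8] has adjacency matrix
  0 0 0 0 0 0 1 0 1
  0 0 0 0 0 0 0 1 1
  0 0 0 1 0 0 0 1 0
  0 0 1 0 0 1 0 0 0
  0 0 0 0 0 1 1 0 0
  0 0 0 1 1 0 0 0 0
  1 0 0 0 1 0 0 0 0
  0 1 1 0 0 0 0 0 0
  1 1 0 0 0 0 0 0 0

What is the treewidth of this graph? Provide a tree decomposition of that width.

Every bag has size at most 3, so the width is 3 − 1 = 2 and tw(G) ≤ 2. Since 3–2–7–1–8–0–6–4–5–3 is a cycle in G, G is not acyclic. Forests are exactly the graphs of treewidth ≤ 1, so tw(G) ≥ 2. The upper and lower bounds meet at 2, so that is the treewidth.

Treewidth 2.
One optimal decomposition is:
Bags: B1 = {2, 3, 7}  B2 = {1, 3, 7}  B3 = {1, 3, 8}  B4 = {0, 3, 8}  B5 = {0, 3, 6}  B6 = {3, 4, 6}  B7 = {3, 4, 5}
Tree: B1–B2, B2–B3, B3–B4, B4–B5, B5–B6, B6–B7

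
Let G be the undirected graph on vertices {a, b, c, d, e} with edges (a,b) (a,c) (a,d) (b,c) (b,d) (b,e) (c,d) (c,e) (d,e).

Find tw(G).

A width-3 tree decomposition is:
Bags: B1 = {a, b, c, d}  B2 = {b, c, d, e}
Tree: B1–B2
The largest bag has 4 vertices, giving width 3; this decomposition certifies tw(G) ≤ 3. For the lower bound, the 4 vertices {b, c, d, e} are pairwise adjacent, and any tree decomposition puts a clique entirely inside one bag — forcing width ≥ 3. Therefore the treewidth is 3.

3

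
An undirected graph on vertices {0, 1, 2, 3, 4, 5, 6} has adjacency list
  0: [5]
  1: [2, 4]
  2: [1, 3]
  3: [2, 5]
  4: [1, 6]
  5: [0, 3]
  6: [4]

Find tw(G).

A width-1 tree decomposition is:
Bags: B1 = {4, 6}  B2 = {1, 4}  B3 = {1, 2}  B4 = {2, 3}  B5 = {3, 5}  B6 = {0, 5}
Tree: B1–B2, B2–B3, B3–B4, B4–B5, B5–B6
Each bag holds 2 vertices, so the decomposition has width 1, which upper-bounds the treewidth. G has an edge, so its treewidth is at least 1. Hence tw(G) = 1 exactly.

1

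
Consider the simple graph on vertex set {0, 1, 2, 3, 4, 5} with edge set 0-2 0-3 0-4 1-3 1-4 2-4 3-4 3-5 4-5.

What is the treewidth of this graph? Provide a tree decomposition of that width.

The largest bag has 3 vertices, giving width 2; this decomposition certifies tw(G) ≤ 2. For the lower bound, the 3 vertices {0, 2, 4} are pairwise adjacent, and any tree decomposition puts a clique entirely inside one bag — forcing width ≥ 2. Combining the bounds, tw(G) = 2.

Treewidth 2.
Bags: B1 = {1, 3, 4}  B2 = {3, 4, 5}  B3 = {0, 3, 4}  B4 = {0, 2, 4}
Tree: B1–B2, B2–B3, B3–B4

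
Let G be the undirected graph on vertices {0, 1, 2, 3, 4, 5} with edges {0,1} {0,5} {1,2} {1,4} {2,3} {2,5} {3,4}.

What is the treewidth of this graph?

A width-2 tree decomposition is:
Bags: B1 = {1, 3, 4}  B2 = {1, 2, 3}  B3 = {0, 1, 2}  B4 = {0, 2, 5}
Tree: B1–B2, B2–B3, B3–B4
The largest bag has 3 vertices, giving width 2; this decomposition certifies tw(G) ≤ 2. For the lower bound, G contains the cycle 4–3–2–1–4, so G is not a forest; only forests have treewidth ≤ 1, hence tw(G) ≥ 2. Combining the bounds, tw(G) = 2.

2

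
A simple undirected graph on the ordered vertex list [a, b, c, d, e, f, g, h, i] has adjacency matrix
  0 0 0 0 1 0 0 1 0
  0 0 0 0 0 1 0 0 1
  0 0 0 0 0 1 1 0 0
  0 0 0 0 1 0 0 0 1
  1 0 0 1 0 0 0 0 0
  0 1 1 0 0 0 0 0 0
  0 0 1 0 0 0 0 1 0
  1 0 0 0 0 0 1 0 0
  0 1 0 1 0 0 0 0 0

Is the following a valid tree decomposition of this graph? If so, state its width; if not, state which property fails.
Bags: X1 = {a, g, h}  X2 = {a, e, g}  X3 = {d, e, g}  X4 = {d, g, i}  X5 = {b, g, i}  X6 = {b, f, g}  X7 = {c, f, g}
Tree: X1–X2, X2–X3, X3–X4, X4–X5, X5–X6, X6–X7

Yes; width 2.

Vertex coverage: the bags together contain {a, b, c, d, e, f, g, h, i}, the full vertex set. Edge coverage: each edge of G has both endpoints in at least one bag. Running intersection: for every vertex, the bags containing it form a connected subtree. All three properties hold, so this is a valid tree decomposition of width max|bag| − 1 = 2, and hence tw(G) ≤ 2.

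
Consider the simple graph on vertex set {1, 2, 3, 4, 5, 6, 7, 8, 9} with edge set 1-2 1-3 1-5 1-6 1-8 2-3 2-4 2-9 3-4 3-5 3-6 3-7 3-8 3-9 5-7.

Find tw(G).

A width-2 tree decomposition is:
Bags: B1 = {1, 3, 6}  B2 = {1, 2, 3}  B3 = {1, 3, 5}  B4 = {2, 3, 4}  B5 = {2, 3, 9}  B6 = {1, 3, 8}  B7 = {3, 5, 7}
Tree: B1–B2, B1–B3, B2–B4, B4–B5, B1–B6, B3–B7
Every bag has size at most 3, so the width is 3 − 1 = 2 and tw(G) ≤ 2. For the lower bound, the 3 vertices {1, 3, 8} are pairwise adjacent, and any tree decomposition puts a clique entirely inside one bag — forcing width ≥ 2. Hence tw(G) = 2 exactly.

2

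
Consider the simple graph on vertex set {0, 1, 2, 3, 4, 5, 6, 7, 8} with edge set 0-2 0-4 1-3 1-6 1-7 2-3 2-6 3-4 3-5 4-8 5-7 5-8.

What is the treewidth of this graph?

A width-3 tree decomposition is:
Bags: B1 = {0, 2, 4, 8}  B2 = {2, 3, 4, 8}  B3 = {2, 3, 5, 8}  B4 = {2, 3, 5, 6}  B5 = {1, 3, 5, 6}  B6 = {1, 5, 6, 7}
Tree: B1–B2, B2–B3, B3–B4, B4–B5, B5–B6
Each bag holds 4 vertices, so the decomposition has width 3, which upper-bounds the treewidth. For the lower bound: the 4 vertex sets {0,4,8}, {2}, {3}, {1,5,6,7} are disjoint, each induces a connected subgraph, and every pair is joined by at least one edge of G. Contracting each set to a single vertex therefore yields K_{4} as a minor, and since treewidth is minor-monotone, tw(G) ≥ tw(K_{4}) = 3. Combining the bounds, tw(G) = 3.

3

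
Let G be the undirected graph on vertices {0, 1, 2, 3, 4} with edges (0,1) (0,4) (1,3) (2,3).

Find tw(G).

A width-1 tree decomposition is:
Bags: B1 = {0, 4}  B2 = {0, 1}  B3 = {1, 3}  B4 = {2, 3}
Tree: B1–B2, B2–B3, B3–B4
The largest bag has 2 vertices, giving width 1; this decomposition certifies tw(G) ≤ 1. Any graph with an edge has treewidth ≥ 1, and G has the edge 4–0. Therefore the treewidth is 1.

1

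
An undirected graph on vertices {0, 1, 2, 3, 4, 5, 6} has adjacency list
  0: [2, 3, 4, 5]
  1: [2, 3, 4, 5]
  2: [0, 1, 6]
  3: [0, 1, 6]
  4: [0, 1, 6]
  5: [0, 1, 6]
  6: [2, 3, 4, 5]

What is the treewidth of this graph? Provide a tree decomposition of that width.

Each bag holds 4 vertices, so the decomposition has width 3, which upper-bounds the treewidth. For the lower bound: the 4 vertex sets {3,6}, {1,2}, {0}, {5} are disjoint, each induces a connected subgraph, and every pair is joined by at least one edge of G. Contracting each set to a single vertex therefore yields K_{4} as a minor, and since treewidth is minor-monotone, tw(G) ≥ tw(K_{4}) = 3. Therefore the treewidth is 3.

Treewidth 3.
One optimal decomposition is:
Bags: B1 = {0, 1, 3, 6}  B2 = {0, 1, 2, 6}  B3 = {0, 1, 5, 6}  B4 = {0, 1, 4, 6}
Tree: B1–B2, B2–B3, B3–B4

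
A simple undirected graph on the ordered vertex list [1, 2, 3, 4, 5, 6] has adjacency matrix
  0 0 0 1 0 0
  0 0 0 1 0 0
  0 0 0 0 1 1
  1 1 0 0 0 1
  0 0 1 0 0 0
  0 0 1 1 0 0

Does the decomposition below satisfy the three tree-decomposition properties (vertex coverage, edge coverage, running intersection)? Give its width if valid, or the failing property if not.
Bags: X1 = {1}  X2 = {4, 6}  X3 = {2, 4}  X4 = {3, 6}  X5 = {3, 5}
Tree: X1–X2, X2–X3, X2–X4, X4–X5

No — edge (4,1) lies in no bag.

A tree decomposition must satisfy three properties: every vertex lies in some bag; for every edge, both endpoints lie together in some bag; and for every vertex, the bags containing it form a connected subtree. Here edge (4,1) lies in no bag, so the decomposition is invalid.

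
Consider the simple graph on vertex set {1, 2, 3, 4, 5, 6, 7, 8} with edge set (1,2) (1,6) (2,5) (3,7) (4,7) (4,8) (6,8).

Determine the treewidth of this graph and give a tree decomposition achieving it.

Treewidth 1.
Bags: B1 = {3, 7}  B2 = {4, 7}  B3 = {4, 8}  B4 = {6, 8}  B5 = {1, 6}  B6 = {1, 2}  B7 = {2, 5}
Tree: B1–B2, B2–B3, B3–B4, B4–B5, B5–B6, B6–B7

The largest bag has 2 vertices, giving width 1; this decomposition certifies tw(G) ≤ 1. G has an edge, so its treewidth is at least 1. Combining the bounds, tw(G) = 1.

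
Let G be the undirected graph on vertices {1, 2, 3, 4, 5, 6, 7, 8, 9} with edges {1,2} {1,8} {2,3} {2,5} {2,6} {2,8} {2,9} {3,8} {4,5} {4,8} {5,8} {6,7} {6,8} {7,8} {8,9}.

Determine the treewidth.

A width-2 tree decomposition is:
Bags: B1 = {1, 2, 8}  B2 = {2, 6, 8}  B3 = {2, 3, 8}  B4 = {2, 8, 9}  B5 = {2, 5, 8}  B6 = {6, 7, 8}  B7 = {4, 5, 8}
Tree: B1–B2, B2–B3, B2–B4, B1–B5, B2–B6, B5–B7
The largest bag has 3 vertices, giving width 2; this decomposition certifies tw(G) ≤ 2. On the other hand G contains the 3-clique {1, 2, 8}. A clique must lie in a single bag of any decomposition, so no decomposition can have width below 2. Therefore the treewidth is 2.

2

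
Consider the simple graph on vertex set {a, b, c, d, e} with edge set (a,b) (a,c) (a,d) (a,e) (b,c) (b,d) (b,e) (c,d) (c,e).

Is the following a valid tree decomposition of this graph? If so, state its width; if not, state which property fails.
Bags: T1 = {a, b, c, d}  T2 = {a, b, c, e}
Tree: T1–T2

Every vertex of G appears in some bag (union = {a, b, c, d, e}); every edge is covered by a bag; and for each vertex v the set of bags containing v is connected in the bag tree. The decomposition is therefore valid. The largest bag has 4 vertices, so the width is 3.

Yes; width 3.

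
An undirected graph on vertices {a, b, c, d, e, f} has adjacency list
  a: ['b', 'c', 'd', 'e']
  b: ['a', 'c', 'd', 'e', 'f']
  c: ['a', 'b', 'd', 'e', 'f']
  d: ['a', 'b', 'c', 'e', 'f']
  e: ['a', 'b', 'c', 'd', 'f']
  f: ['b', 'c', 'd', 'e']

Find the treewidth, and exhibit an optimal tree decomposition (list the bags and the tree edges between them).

Treewidth 4.
One optimal decomposition is:
Bags: B1 = {a, b, c, d, e}  B2 = {b, c, d, e, f}
Tree: B1–B2

The largest bag has 5 vertices, giving width 4; this decomposition certifies tw(G) ≤ 4. For the lower bound, the 5 vertices {b, c, d, e, f} are pairwise adjacent, and any tree decomposition puts a clique entirely inside one bag — forcing width ≥ 4. Combining the bounds, tw(G) = 4.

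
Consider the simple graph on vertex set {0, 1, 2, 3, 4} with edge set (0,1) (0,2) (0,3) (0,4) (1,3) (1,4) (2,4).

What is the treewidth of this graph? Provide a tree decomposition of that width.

Each bag holds 3 vertices, so the decomposition has width 2, which upper-bounds the treewidth. Conversely, {0, 1, 3} is a clique of size 3, and the vertices of any clique must share a bag in every tree decomposition; so some bag has ≥ 3 vertices and tw(G) ≥ 2. Therefore the treewidth is 2.

Treewidth 2.
One such decomposition:
Bags: B1 = {0, 2, 4}  B2 = {0, 1, 4}  B3 = {0, 1, 3}
Tree: B1–B2, B2–B3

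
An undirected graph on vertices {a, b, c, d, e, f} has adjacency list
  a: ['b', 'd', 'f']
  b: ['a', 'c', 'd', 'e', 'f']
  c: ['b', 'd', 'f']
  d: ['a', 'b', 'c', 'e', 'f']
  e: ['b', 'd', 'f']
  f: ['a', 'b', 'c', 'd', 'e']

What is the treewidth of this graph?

3

A width-3 tree decomposition is:
Bags: B1 = {a, b, d, f}  B2 = {b, d, e, f}  B3 = {b, c, d, f}
Tree: B1–B2, B2–B3
The largest bag has 4 vertices, giving width 3; this decomposition certifies tw(G) ≤ 3. On the other hand G contains the 4-clique {b, d, e, f}. A clique must lie in a single bag of any decomposition, so no decomposition can have width below 3. The upper and lower bounds meet at 3, so that is the treewidth.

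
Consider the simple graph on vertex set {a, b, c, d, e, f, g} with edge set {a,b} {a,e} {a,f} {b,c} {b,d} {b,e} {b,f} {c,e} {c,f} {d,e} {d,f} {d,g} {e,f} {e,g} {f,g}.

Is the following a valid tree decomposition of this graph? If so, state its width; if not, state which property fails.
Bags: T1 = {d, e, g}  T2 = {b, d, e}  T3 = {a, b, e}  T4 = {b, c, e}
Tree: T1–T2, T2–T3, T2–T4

No — vertex f appears in no bag.

A tree decomposition must satisfy three properties: every vertex lies in some bag; for every edge, both endpoints lie together in some bag; and for every vertex, the bags containing it form a connected subtree. Here vertex f appears in no bag, so the decomposition is invalid.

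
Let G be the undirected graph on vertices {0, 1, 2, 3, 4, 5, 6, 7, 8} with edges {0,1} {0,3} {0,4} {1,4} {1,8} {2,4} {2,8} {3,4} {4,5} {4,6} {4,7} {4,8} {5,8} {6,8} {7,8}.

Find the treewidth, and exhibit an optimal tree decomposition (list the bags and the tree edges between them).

Treewidth 2.
One such decomposition:
Bags: B1 = {4, 6, 8}  B2 = {4, 7, 8}  B3 = {1, 4, 8}  B4 = {4, 5, 8}  B5 = {2, 4, 8}  B6 = {0, 1, 4}  B7 = {0, 3, 4}
Tree: B1–B2, B1–B3, B1–B4, B3–B5, B3–B6, B6–B7

The largest bag has 3 vertices, giving width 2; this decomposition certifies tw(G) ≤ 2. For the lower bound, the 3 vertices {0, 1, 4} are pairwise adjacent, and any tree decomposition puts a clique entirely inside one bag — forcing width ≥ 2. Combining the bounds, tw(G) = 2.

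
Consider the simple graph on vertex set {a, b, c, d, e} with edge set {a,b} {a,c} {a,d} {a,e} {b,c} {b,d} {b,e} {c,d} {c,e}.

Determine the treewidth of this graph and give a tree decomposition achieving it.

Treewidth 3.
Bags: B1 = {a, b, c, d}  B2 = {a, b, c, e}
Tree: B1–B2

Each bag holds 4 vertices, so the decomposition has width 3, which upper-bounds the treewidth. On the other hand G contains the 4-clique {a, b, c, d}. A clique must lie in a single bag of any decomposition, so no decomposition can have width below 3. Hence tw(G) = 3 exactly.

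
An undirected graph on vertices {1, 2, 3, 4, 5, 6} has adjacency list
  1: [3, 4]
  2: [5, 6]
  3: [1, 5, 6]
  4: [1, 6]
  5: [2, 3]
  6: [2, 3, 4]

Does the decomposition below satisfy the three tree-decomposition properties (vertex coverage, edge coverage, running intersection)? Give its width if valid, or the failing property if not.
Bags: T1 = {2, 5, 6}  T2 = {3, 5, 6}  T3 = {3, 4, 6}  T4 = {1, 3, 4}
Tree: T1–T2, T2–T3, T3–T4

Yes; width 2.

Vertex coverage: the bags together contain {1, 2, 3, 4, 5, 6}, the full vertex set. Edge coverage: each edge of G has both endpoints in at least one bag. Running intersection: for every vertex, the bags containing it form a connected subtree. All three properties hold, so this is a valid tree decomposition of width max|bag| − 1 = 2, and hence tw(G) ≤ 2.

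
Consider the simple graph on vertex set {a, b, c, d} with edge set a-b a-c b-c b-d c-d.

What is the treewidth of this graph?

2

A width-2 tree decomposition is:
Bags: B1 = {a, b, c}  B2 = {b, c, d}
Tree: B1–B2
Each bag holds 3 vertices, so the decomposition has width 2, which upper-bounds the treewidth. On the other hand G contains the 3-clique {b, c, d}. A clique must lie in a single bag of any decomposition, so no decomposition can have width below 2. Therefore the treewidth is 2.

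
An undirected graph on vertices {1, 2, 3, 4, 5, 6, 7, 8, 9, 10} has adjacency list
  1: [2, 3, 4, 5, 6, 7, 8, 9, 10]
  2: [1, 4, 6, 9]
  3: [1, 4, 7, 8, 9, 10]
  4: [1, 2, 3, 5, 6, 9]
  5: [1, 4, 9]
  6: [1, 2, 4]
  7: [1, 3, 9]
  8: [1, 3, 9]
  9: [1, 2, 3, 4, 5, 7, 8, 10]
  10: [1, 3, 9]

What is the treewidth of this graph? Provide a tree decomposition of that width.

Treewidth 3.
One optimal decomposition is:
Bags: B1 = {1, 3, 4, 9}  B2 = {1, 4, 5, 9}  B3 = {1, 2, 4, 9}  B4 = {1, 2, 4, 6}  B5 = {1, 3, 8, 9}  B6 = {1, 3, 9, 10}  B7 = {1, 3, 7, 9}
Tree: B1–B2, B2–B3, B3–B4, B1–B5, B5–B6, B6–B7

The largest bag has 4 vertices, giving width 3; this decomposition certifies tw(G) ≤ 3. Conversely, {1, 2, 4, 9} is a clique of size 4, and the vertices of any clique must share a bag in every tree decomposition; so some bag has ≥ 4 vertices and tw(G) ≥ 3. Combining the bounds, tw(G) = 3.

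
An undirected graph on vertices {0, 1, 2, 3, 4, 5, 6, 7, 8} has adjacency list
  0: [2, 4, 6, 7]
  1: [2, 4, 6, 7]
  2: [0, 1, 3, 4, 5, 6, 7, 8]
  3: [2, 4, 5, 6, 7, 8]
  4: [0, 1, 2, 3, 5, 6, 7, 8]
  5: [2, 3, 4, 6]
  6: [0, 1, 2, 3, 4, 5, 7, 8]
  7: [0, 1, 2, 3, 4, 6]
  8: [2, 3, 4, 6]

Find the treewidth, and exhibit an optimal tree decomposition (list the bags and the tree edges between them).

Every bag has size at most 5, so the width is 5 − 1 = 4 and tw(G) ≤ 4. On the other hand G contains the 5-clique {0, 2, 4, 6, 7}. A clique must lie in a single bag of any decomposition, so no decomposition can have width below 4. The upper and lower bounds meet at 4, so that is the treewidth.

Treewidth 4.
Bags: B1 = {1, 2, 4, 6, 7}  B2 = {0, 2, 4, 6, 7}  B3 = {2, 3, 4, 6, 7}  B4 = {2, 3, 4, 5, 6}  B5 = {2, 3, 4, 6, 8}
Tree: B1–B2, B2–B3, B3–B4, B4–B5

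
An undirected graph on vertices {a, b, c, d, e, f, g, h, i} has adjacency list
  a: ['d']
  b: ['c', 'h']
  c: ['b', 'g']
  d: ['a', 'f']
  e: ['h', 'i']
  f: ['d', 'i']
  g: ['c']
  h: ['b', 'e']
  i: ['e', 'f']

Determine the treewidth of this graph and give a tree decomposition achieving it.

Treewidth 1.
Bags: B1 = {c, g}  B2 = {b, c}  B3 = {b, h}  B4 = {e, h}  B5 = {e, i}  B6 = {f, i}  B7 = {d, f}  B8 = {a, d}
Tree: B1–B2, B2–B3, B3–B4, B4–B5, B5–B6, B6–B7, B7–B8

Every bag has size at most 2, so the width is 2 − 1 = 1 and tw(G) ≤ 1. Any graph with an edge has treewidth ≥ 1, and G has the edge g–c. Hence tw(G) = 1 exactly.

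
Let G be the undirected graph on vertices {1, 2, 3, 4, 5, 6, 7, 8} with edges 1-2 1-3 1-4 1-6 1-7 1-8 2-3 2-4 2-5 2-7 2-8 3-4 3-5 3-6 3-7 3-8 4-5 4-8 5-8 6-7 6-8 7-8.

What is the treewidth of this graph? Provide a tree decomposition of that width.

Treewidth 4.
One such decomposition:
Bags: B1 = {1, 2, 3, 4, 8}  B2 = {2, 3, 4, 5, 8}  B3 = {1, 2, 3, 7, 8}  B4 = {1, 3, 6, 7, 8}
Tree: B1–B2, B1–B3, B3–B4

The largest bag has 5 vertices, giving width 4; this decomposition certifies tw(G) ≤ 4. Conversely, {1, 2, 3, 4, 8} is a clique of size 5, and the vertices of any clique must share a bag in every tree decomposition; so some bag has ≥ 5 vertices and tw(G) ≥ 4. Therefore the treewidth is 4.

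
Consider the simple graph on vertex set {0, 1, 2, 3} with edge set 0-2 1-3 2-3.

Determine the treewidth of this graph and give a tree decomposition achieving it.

Each bag holds 2 vertices, so the decomposition has width 1, which upper-bounds the treewidth. Since G has at least one edge (e.g. 0–2), it is not an edgeless graph, so tw(G) ≥ 1. The upper and lower bounds meet at 1, so that is the treewidth.

Treewidth 1.
One optimal decomposition is:
Bags: B1 = {0, 2}  B2 = {2, 3}  B3 = {1, 3}
Tree: B1–B2, B2–B3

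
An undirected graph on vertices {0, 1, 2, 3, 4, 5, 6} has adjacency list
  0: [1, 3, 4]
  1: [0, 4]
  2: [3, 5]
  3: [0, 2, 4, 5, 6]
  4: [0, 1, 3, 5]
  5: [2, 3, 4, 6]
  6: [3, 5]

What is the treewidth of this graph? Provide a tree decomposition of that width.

Treewidth 2.
One optimal decomposition is:
Bags: B1 = {3, 4, 5}  B2 = {0, 3, 4}  B3 = {2, 3, 5}  B4 = {0, 1, 4}  B5 = {3, 5, 6}
Tree: B1–B2, B1–B3, B2–B4, B3–B5

Every bag has size at most 3, so the width is 3 − 1 = 2 and tw(G) ≤ 2. On the other hand G contains the 3-clique {0, 1, 4}. A clique must lie in a single bag of any decomposition, so no decomposition can have width below 2. The upper and lower bounds meet at 2, so that is the treewidth.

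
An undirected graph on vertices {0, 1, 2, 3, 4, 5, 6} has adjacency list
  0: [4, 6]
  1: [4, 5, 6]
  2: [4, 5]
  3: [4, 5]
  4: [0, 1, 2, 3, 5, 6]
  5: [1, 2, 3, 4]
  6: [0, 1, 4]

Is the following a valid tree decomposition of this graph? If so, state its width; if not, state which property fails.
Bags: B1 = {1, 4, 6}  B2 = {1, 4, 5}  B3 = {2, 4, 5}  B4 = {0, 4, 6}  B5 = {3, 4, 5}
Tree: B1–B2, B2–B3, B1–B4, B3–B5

Yes; width 2.

Checking the three conditions: (i) the bags cover all of {0, 1, 2, 3, 4, 5, 6}; (ii) for each edge, some bag contains both endpoints; (iii) the bags containing any fixed vertex form a subtree. All hold, so the decomposition is valid with width 3 − 1 = 2.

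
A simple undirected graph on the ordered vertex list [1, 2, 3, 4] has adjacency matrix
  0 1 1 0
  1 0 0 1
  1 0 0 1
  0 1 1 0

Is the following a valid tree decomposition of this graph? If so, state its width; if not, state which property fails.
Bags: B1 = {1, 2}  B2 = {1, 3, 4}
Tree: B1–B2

A tree decomposition must satisfy three properties: every vertex lies in some bag; for every edge, both endpoints lie together in some bag; and for every vertex, the bags containing it form a connected subtree. Here edge (4,2) lies in no bag, so the decomposition is invalid.

No — edge (4,2) lies in no bag.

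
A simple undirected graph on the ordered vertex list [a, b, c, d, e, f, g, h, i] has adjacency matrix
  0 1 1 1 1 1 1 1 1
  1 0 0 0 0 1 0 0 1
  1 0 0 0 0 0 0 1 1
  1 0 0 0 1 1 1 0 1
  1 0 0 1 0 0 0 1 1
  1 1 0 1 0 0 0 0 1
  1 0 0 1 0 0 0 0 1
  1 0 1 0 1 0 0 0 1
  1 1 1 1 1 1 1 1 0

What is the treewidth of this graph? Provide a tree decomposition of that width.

Treewidth 3.
Bags: B1 = {a, d, e, i}  B2 = {a, d, f, i}  B3 = {a, d, g, i}  B4 = {a, b, f, i}  B5 = {a, e, h, i}  B6 = {a, c, h, i}
Tree: B1–B2, B1–B3, B2–B4, B1–B5, B5–B6

Each bag holds 4 vertices, so the decomposition has width 3, which upper-bounds the treewidth. Conversely, {a, d, g, i} is a clique of size 4, and the vertices of any clique must share a bag in every tree decomposition; so some bag has ≥ 4 vertices and tw(G) ≥ 3. The upper and lower bounds meet at 3, so that is the treewidth.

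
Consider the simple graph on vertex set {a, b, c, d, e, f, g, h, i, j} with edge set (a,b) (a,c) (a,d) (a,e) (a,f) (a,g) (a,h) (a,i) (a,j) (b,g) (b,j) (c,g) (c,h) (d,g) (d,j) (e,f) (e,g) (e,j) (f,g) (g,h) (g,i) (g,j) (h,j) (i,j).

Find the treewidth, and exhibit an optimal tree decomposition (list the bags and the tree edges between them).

Treewidth 3.
One optimal decomposition is:
Bags: B1 = {a, d, g, j}  B2 = {a, e, g, j}  B3 = {a, g, h, j}  B4 = {a, e, f, g}  B5 = {a, g, i, j}  B6 = {a, b, g, j}  B7 = {a, c, g, h}
Tree: B1–B2, B1–B3, B2–B4, B2–B5, B1–B6, B3–B7

Every bag has size at most 4, so the width is 4 − 1 = 3 and tw(G) ≤ 3. For the lower bound, the 4 vertices {a, d, g, j} are pairwise adjacent, and any tree decomposition puts a clique entirely inside one bag — forcing width ≥ 3. Hence tw(G) = 3 exactly.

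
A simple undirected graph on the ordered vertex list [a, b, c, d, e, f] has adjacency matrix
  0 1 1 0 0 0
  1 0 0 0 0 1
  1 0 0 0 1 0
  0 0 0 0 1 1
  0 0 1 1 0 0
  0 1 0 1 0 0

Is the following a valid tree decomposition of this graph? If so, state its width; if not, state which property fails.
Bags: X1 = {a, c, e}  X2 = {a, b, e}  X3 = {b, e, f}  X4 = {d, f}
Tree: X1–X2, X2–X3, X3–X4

No — edge (e,d) lies in no bag.

A tree decomposition must satisfy three properties: every vertex lies in some bag; for every edge, both endpoints lie together in some bag; and for every vertex, the bags containing it form a connected subtree. Here edge (e,d) lies in no bag, so the decomposition is invalid.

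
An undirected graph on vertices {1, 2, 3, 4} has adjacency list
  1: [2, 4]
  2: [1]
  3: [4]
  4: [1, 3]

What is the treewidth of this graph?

1

A width-1 tree decomposition is:
Bags: B1 = {3, 4}  B2 = {1, 4}  B3 = {1, 2}
Tree: B1–B2, B2–B3
The largest bag has 2 vertices, giving width 1; this decomposition certifies tw(G) ≤ 1. Any graph with an edge has treewidth ≥ 1, and G has the edge 3–4. The upper and lower bounds meet at 1, so that is the treewidth.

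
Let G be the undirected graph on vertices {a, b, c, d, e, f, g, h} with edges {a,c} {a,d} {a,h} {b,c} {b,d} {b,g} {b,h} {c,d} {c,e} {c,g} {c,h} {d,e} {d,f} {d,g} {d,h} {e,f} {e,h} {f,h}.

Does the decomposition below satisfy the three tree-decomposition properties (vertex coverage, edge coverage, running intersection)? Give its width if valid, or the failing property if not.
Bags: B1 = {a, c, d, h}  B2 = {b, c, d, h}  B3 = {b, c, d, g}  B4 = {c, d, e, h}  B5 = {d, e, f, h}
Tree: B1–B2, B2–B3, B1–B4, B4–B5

Yes; width 3.

Checking the three conditions: (i) the bags cover all of {a, b, c, d, e, f, g, h}; (ii) for each edge, some bag contains both endpoints; (iii) the bags containing any fixed vertex form a subtree. All hold, so the decomposition is valid with width 4 − 1 = 3.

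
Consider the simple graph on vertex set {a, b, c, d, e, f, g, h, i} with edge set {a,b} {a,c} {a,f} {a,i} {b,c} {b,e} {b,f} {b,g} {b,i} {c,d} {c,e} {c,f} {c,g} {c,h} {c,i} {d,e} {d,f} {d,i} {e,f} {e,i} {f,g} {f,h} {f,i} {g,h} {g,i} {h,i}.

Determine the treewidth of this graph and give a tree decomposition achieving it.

Each bag holds 5 vertices, so the decomposition has width 4, which upper-bounds the treewidth. On the other hand G contains the 5-clique {c, d, e, f, i}. A clique must lie in a single bag of any decomposition, so no decomposition can have width below 4. Combining the bounds, tw(G) = 4.

Treewidth 4.
One such decomposition:
Bags: B1 = {b, c, f, g, i}  B2 = {b, c, e, f, i}  B3 = {c, d, e, f, i}  B4 = {c, f, g, h, i}  B5 = {a, b, c, f, i}
Tree: B1–B2, B2–B3, B1–B4, B2–B5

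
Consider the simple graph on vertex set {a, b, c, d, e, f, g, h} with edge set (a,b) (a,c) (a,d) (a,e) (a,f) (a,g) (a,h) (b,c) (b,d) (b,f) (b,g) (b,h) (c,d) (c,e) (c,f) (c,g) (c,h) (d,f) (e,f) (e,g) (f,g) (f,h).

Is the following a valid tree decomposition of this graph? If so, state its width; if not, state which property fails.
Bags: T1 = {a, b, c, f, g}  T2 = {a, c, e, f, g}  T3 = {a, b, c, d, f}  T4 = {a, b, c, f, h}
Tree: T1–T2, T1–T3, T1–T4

Every vertex of G appears in some bag (union = {a, b, c, d, e, f, g, h}); every edge is covered by a bag; and for each vertex v the set of bags containing v is connected in the bag tree. The decomposition is therefore valid. The largest bag has 5 vertices, so the width is 4.

Yes; width 4.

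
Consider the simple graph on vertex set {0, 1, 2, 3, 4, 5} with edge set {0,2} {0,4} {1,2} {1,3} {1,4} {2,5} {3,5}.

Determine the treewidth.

A width-2 tree decomposition is:
Bags: B1 = {0, 2, 4}  B2 = {1, 2, 4}  B3 = {1, 2, 5}  B4 = {1, 3, 5}
Tree: B1–B2, B2–B3, B3–B4
Every bag has size at most 3, so the width is 3 − 1 = 2 and tw(G) ≤ 2. The edges 0–4–1–2–0 form a cycle, so G is not a tree and its treewidth is at least 2. The upper and lower bounds meet at 2, so that is the treewidth.

2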